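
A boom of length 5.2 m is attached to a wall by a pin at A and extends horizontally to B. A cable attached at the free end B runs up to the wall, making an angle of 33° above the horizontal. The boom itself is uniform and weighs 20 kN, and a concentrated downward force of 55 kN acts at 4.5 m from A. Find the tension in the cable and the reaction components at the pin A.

T = 105.8 kN, A_x = 88.69 kN, A_y = 17.40 kN

ΣM about A: T·sin33°·5.2 − 20·2.6 − 55·4.5 = 0 → T = 299.5/(5.2·0.544639) = 105.751 ≈ 105.8 kN.
ΣF_x = 0: A_x − T·cos33° = 0 → A_x = 105.751 × 0.838671 = 88.69 kN.
ΣF_y = 0: A_y + T·sin33° − 20 − 55 = 0 → A_y = 75 − 105.751 × 0.544639 = 17.40 kN.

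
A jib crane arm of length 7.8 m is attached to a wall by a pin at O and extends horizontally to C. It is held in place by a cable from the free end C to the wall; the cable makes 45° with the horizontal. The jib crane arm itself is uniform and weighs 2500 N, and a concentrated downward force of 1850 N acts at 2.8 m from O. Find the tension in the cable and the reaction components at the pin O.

ΣM about O: T·sin45°·7.8 − 2500·3.9 − 1850·2.8 = 0 → T = 14930/(7.8·0.707107) = 2706.95 ≈ 2707 N.
ΣF_x = 0: O_x − T·cos45° = 0 → O_x = 2706.95 × 0.707107 = 1914 N.
ΣF_y = 0: O_y + T·sin45° − 2500 − 1850 = 0 → O_y = 4350 − 2706.95 × 0.707107 = 2436 N.

T = 2707 N, O_x = 1914 N, O_y = 2436 N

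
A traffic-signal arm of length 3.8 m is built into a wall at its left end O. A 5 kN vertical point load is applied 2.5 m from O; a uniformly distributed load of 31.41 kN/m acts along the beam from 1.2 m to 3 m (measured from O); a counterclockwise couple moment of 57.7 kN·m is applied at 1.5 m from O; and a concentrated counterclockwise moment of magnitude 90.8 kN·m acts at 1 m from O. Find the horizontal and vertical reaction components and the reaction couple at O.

O_x = 0, O_y = 61.54 kN, M_O = -17.27 kN·m

Resultant of the distributed load: 31.41 × 1.8 = 56.538 kN at 2.1 m from O.
ΣF_x = 0: O_x = 0.
ΣF_y = 0: O_y − 5 − 31.41·1.8 = 0 → O_y = 61.54 kN.
ΣM about O: M_O − 5·2.5 − (31.41·1.8)·2.1 + 57.7 + 90.8 = 0 → M_O = -17.27 kN·m.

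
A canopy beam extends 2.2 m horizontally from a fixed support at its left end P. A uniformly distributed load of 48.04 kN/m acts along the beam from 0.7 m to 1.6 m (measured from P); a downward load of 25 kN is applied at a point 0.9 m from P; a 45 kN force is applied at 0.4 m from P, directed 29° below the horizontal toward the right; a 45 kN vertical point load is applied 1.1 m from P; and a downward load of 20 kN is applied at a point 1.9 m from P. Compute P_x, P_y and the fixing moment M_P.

Resultant of the distributed load: 48.04 × 0.9 = 43.236 kN at 1.15 m from P.
ΣF_x = 0: P_x + 45·cos29° = 0 → P_x = -39.36 kN.
ΣF_y = 0: P_y − 48.04·0.9 − 25 − 45·sin29° − 45 − 20 = 0 → P_y = 155.1 kN.
ΣM about P: M_P − (48.04·0.9)·1.15 − 25·0.9 − 45·sin29°·0.4 − 45·1.1 − 20·1.9 = 0 → M_P = 168.4 kN·m.

P_x = -39.36 kN, P_y = 155.1 kN, M_P = 168.4 kN·m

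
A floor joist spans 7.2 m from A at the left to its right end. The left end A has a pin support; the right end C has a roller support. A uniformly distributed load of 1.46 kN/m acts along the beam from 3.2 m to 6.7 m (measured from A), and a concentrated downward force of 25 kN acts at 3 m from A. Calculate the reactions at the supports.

Resultant of the distributed load: 1.46 × 3.5 = 5.11 kN at 4.95 m from A.
Taking moments about A: C_y·7.2 − (1.46·3.5)·4.95 − 25·3 = 0 → C_y = 100.2945/7.2 = 13.9298 ≈ 13.93 kN.
ΣF_y = 0: A_y + 13.9298 − 1.46·3.5 − 25 = 0 → A_y = 16.18 kN.
ΣF_x = 0: no horizontal applied forces, so A_x = 0.

A_x = 0, A_y = 16.18 kN, C_y = 13.93 kN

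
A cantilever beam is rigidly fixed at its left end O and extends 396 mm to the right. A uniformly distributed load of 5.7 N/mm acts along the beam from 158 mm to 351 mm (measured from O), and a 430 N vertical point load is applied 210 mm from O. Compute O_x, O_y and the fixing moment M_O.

Resultant of the distributed load: 5.7 × 193 = 1100.1 N at 254.5 mm from O.
ΣF_x = 0: O_x = 0.
ΣF_y = 0: O_y − 5.7·193 − 430 = 0 → O_y = 1530 N.
ΣM about O: M_O − (5.7·193)·254.5 − 430·210 = 0 → M_O = 370300 N·mm.

O_x = 0, O_y = 1530 N, M_O = 370300 N·mm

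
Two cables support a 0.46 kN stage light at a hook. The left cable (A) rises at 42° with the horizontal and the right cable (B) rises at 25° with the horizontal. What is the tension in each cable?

ΣF_x = 0: −T_A·cos42° + T_B·cos25° = 0 → T_B = 0.81997·T_A.
ΣF_y = 0: T_A·sin42° + T_B·sin25° = 0.46.
Substitute: T_A·(0.669131 + 0.81997·0.422618) = 0.46 → T_A = 0.452905 ≈ 0.4529 kN.
Then T_B = 0.81997 × 0.452905 = 0.3714 kN.

T_A = 0.4529 kN, T_B = 0.3714 kN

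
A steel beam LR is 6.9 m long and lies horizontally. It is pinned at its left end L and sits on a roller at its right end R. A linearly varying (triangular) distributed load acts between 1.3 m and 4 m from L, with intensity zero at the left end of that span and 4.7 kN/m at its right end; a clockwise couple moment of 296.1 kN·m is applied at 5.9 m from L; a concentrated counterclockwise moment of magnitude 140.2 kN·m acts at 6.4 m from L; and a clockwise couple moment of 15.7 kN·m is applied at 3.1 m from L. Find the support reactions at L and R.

Resultant of the triangular load: ½ × 4.7 × 2.7 = 6.345 kN, acting at 3.1 m from L (one-third of the span from the peak).
ΣM about L: R_y·6.9 − (½·4.7·2.7)·3.1 − 296.1 + 140.2 − 15.7 = 0 → R_y = 191.2695/6.9 = 27.7202 ≈ 27.72 kN.
ΣF_y = 0: L_y + 27.7202 − ½·4.7·2.7 = 0 → L_y = -21.38 kN.
ΣF_x = 0: no horizontal applied forces, so L_x = 0.

L_x = 0, L_y = -21.38 kN, R_y = 27.72 kN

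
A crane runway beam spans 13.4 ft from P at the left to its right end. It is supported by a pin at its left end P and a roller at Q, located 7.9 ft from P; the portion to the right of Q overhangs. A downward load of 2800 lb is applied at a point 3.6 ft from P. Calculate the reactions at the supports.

P_x = 0, P_y = 1524 lb, Q_y = 1276 lb

Taking moments about P: Q_y·7.9 − 2800·3.6 = 0 → Q_y = 10080/7.9 = 1275.95 ≈ 1276 lb.
ΣF_y = 0: P_y + 1275.95 − 2800 = 0 → P_y = 1524 lb.
ΣF_x = 0: no horizontal applied forces, so P_x = 0.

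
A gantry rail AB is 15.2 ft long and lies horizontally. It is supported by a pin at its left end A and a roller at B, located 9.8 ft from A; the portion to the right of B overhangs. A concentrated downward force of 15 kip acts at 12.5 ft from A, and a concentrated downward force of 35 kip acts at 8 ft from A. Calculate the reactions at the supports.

A_x = 0, A_y = 2.296 kip, B_y = 47.70 kip

ΣM about A: B_y·9.8 − 15·12.5 − 35·8 = 0 → B_y = 467.5/9.8 = 47.7041 ≈ 47.70 kip.
ΣF_y = 0: A_y + 47.7041 − 15 − 35 = 0 → A_y = 2.296 kip.
ΣF_x = 0: no horizontal applied forces, so A_x = 0.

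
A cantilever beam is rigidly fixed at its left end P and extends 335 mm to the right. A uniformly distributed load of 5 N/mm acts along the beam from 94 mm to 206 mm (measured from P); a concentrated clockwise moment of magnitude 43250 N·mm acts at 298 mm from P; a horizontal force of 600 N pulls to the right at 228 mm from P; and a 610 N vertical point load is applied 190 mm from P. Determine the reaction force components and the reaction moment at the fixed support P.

P_x = -600.0 N, P_y = 1170 N, M_P = 243200 N·mm

Resultant of the distributed load: 5 × 112 = 560 N at 150 mm from P.
ΣF_x = 0: P_x + 600 = 0 → P_x = -600.0 N.
ΣF_y = 0: P_y − 5·112 − 610 = 0 → P_y = 1170 N.
ΣM about P: M_P − (5·112)·150 − 43250 − 610·190 = 0 → M_P = 243200 N·mm.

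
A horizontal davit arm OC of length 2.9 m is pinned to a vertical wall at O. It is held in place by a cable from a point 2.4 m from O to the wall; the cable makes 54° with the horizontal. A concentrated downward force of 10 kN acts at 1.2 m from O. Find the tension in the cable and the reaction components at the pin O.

ΣM about O: T·sin54°·2.4 − 10·1.2 = 0 → T = 12/(2.4·0.809017) = 6.18034 ≈ 6.180 kN.
ΣF_x = 0: O_x − T·cos54° = 0 → O_x = 6.18034 × 0.587785 = 3.633 kN.
ΣF_y = 0: O_y + T·sin54° − 10 = 0 → O_y = 10 − 6.18034 × 0.809017 = 5.000 kN.

T = 6.180 kN, O_x = 3.633 kN, O_y = 5.000 kN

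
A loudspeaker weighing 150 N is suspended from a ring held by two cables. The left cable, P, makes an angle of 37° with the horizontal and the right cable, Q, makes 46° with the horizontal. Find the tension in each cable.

T_P = 105.0 N, T_Q = 120.7 N

ΣF_x = 0: −T_P·cos37° + T_Q·cos46° = 0 → T_Q = 1.14968·T_P.
ΣF_y = 0: T_P·sin37° + T_Q·sin46° = 150.
Substitute: T_P·(0.601815 + 1.14968·0.71934) = 150 → T_P = 104.981 ≈ 105.0 N.
Then T_Q = 1.14968 × 104.981 = 120.7 N.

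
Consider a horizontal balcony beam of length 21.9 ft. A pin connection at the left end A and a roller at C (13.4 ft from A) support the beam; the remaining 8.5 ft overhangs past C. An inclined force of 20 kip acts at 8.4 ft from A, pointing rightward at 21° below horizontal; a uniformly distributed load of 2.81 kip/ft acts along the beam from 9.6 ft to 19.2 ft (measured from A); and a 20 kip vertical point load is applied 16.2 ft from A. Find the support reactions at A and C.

A_x = -18.67 kip, A_y = -3.518 kip, C_y = 57.66 kip

Resultant of the distributed load: 2.81 × 9.6 = 26.976 kip at 14.4 ft from A.
ΣM about A: C_y·13.4 − 20·sin21°·8.4 − (2.81·9.6)·14.4 − 20·16.2 = 0 → C_y = 772.66/13.4 = 57.6612 ≈ 57.66 kip.
ΣF_y = 0: A_y + 57.6612 − 20·sin21° − 2.81·9.6 − 20 = 0 → A_y = -3.518 kip.
ΣF_x = 0: A_x + 20·cos21° = 0 → A_x = -18.67 kip.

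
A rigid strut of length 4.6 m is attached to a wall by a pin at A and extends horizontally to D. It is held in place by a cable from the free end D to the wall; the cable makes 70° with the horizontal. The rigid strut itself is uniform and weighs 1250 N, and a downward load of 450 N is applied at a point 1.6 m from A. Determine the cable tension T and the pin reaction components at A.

ΣM about A: T·sin70°·4.6 − 1250·2.3 − 450·1.6 = 0 → T = 3595/(4.6·0.939693) = 831.678 ≈ 831.7 N.
ΣF_x = 0: A_x − T·cos70° = 0 → A_x = 831.678 × 0.34202 = 284.5 N.
ΣF_y = 0: A_y + T·sin70° − 1250 − 450 = 0 → A_y = 1700 − 831.678 × 0.939693 = 918.5 N.

T = 831.7 N, A_x = 284.5 N, A_y = 918.5 N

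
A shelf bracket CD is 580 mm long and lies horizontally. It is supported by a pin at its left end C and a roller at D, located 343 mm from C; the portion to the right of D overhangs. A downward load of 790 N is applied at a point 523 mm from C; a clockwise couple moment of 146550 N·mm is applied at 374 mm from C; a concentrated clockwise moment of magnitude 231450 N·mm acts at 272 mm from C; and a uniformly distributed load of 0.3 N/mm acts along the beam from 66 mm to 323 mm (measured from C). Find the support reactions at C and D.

C_x = 0, C_y = -1483 N, D_y = 2350 N

Resultant of the distributed load: 0.3 × 257 = 77.1 N at 194.5 mm from C.
ΣM about C: D_y·343 − 790·523 − 146550 − 231450 − (0.3·257)·194.5 = 0 → D_y = 806165.95/343 = 2350.34 ≈ 2350 N.
ΣF_y = 0: C_y + 2350.34 − 790 − 0.3·257 = 0 → C_y = -1483 N.
ΣF_x = 0: no horizontal applied forces, so C_x = 0.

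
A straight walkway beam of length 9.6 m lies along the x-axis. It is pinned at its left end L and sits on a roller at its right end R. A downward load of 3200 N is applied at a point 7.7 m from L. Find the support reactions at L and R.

L_x = 0, L_y = 633.3 N, R_y = 2567 N

Moments about L: R_y·9.6 − 3200·7.7 = 0 → R_y = 24640/9.6 = 2566.67 ≈ 2567 N.
ΣF_y = 0: L_y + 2566.67 − 3200 = 0 → L_y = 633.3 N.
ΣF_x = 0: no horizontal applied forces, so L_x = 0.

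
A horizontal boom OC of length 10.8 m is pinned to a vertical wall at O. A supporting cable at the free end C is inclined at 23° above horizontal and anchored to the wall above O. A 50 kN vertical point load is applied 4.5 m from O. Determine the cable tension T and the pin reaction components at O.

T = 53.32 kN, O_x = 49.08 kN, O_y = 29.17 kN

ΣM about O: T·sin23°·10.8 − 50·4.5 = 0 → T = 225/(10.8·0.390731) = 53.3189 ≈ 53.32 kN.
ΣF_x = 0: O_x − T·cos23° = 0 → O_x = 53.3189 × 0.920505 = 49.08 kN.
ΣF_y = 0: O_y + T·sin23° − 50 = 0 → O_y = 50 − 53.3189 × 0.390731 = 29.17 kN.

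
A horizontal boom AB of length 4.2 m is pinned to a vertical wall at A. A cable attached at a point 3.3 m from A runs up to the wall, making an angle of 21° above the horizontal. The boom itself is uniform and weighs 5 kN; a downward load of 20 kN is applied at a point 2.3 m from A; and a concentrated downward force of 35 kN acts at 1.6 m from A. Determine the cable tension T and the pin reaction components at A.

ΣM about A: T·sin21°·3.3 − 5·2.1 − 20·2.3 − 35·1.6 = 0 → T = 112.5/(3.3·0.358368) = 95.1282 ≈ 95.13 kN.
ΣF_x = 0: A_x − T·cos21° = 0 → A_x = 95.1282 × 0.93358 = 88.81 kN.
ΣF_y = 0: A_y + T·sin21° − 5 − 20 − 35 = 0 → A_y = 60 − 95.1282 × 0.358368 = 25.91 kN.

T = 95.13 kN, A_x = 88.81 kN, A_y = 25.91 kN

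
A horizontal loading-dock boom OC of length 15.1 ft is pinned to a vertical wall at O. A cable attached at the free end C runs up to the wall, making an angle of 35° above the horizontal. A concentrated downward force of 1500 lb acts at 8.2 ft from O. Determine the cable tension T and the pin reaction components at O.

T = 1420 lb, O_x = 1163 lb, O_y = 685.4 lb

ΣM about O: T·sin35°·15.1 − 1500·8.2 = 0 → T = 12300/(15.1·0.573576) = 1420.16 ≈ 1420 lb.
ΣF_x = 0: O_x − T·cos35° = 0 → O_x = 1420.16 × 0.819152 = 1163 lb.
ΣF_y = 0: O_y + T·sin35° − 1500 = 0 → O_y = 1500 − 1420.16 × 0.573576 = 685.4 lb.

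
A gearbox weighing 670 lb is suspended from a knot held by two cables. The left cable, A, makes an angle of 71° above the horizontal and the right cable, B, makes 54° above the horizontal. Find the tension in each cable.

T_A = 480.8 lb, T_B = 266.3 lb

ΣF_x = 0: −T_A·cos71° + T_B·cos54° = 0 → T_B = 0.55389·T_A.
ΣF_y = 0: T_A·sin71° + T_B·sin54° = 670.
Substitute: T_A·(0.945519 + 0.55389·0.809017) = 670 → T_A = 480.76 ≈ 480.8 lb.
Then T_B = 0.55389 × 480.76 = 266.3 lb.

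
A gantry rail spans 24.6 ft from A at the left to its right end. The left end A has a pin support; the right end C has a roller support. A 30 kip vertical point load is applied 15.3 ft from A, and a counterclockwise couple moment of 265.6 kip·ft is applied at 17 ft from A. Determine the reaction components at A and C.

Moments about A: C_y·24.6 − 30·15.3 + 265.6 = 0 → C_y = 193.4/24.6 = 7.86179 ≈ 7.862 kip.
ΣF_y = 0: A_y + 7.86179 − 30 = 0 → A_y = 22.14 kip.
ΣF_x = 0: no horizontal applied forces, so A_x = 0.

A_x = 0, A_y = 22.14 kip, C_y = 7.862 kip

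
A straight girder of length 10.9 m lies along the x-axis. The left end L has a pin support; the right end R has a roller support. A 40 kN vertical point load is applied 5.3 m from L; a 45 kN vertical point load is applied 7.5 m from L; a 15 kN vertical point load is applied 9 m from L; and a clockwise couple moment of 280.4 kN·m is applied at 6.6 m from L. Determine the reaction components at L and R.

L_x = 0, L_y = 11.48 kN, R_y = 88.52 kN

Taking moments about L: R_y·10.9 − 40·5.3 − 45·7.5 − 15·9 − 280.4 = 0 → R_y = 964.9/10.9 = 88.5229 ≈ 88.52 kN.
ΣF_y = 0: L_y + 88.5229 − 40 − 45 − 15 = 0 → L_y = 11.48 kN.
ΣF_x = 0: no horizontal applied forces, so L_x = 0.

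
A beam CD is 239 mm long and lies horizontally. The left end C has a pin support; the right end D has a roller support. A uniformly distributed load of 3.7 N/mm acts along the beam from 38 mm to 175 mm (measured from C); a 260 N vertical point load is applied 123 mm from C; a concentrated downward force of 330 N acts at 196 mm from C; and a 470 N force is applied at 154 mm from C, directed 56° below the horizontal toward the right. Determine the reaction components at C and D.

C_x = -262.8 N, C_y = 605.2 N, D_y = 881.4 N

Resultant of the distributed load: 3.7 × 137 = 506.9 N at 106.5 mm from C.
ΣM about C: D_y·239 − (3.7·137)·106.5 − 260·123 − 330·196 − 470·sin56°·154 = 0 → D_y = 210651/239 = 881.385 ≈ 881.4 N.
ΣF_y = 0: C_y + 881.385 − 3.7·137 − 260 − 330 − 470·sin56° = 0 → C_y = 605.2 N.
ΣF_x = 0: C_x + 470·cos56° = 0 → C_x = -262.8 N.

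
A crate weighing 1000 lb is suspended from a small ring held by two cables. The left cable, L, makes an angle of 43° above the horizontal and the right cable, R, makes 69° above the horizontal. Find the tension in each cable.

ΣF_x = 0: −T_L·cos43° + T_R·cos69° = 0 → T_R = 2.04079·T_L.
ΣF_y = 0: T_L·sin43° + T_R·sin69° = 1000.
Substitute: T_L·(0.681998 + 2.04079·0.93358) = 1000 → T_L = 386.512 ≈ 386.5 lb.
Then T_R = 2.04079 × 386.512 = 788.8 lb.

T_L = 386.5 lb, T_R = 788.8 lb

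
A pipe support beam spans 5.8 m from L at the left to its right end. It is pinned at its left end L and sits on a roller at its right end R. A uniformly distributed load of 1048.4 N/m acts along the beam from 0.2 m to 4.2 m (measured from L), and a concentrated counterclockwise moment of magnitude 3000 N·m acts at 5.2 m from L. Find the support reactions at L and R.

Resultant of the distributed load: 1048.4 × 4 = 4193.6 N at 2.2 m from L.
Taking moments about L: R_y·5.8 − (1048.4·4)·2.2 + 3000 = 0 → R_y = 6225.92/5.8 = 1073.43 ≈ 1073 N.
ΣF_y = 0: L_y + 1073.43 − 1048.4·4 = 0 → L_y = 3120 N.
ΣF_x = 0: no horizontal applied forces, so L_x = 0.

L_x = 0, L_y = 3120 N, R_y = 1073 N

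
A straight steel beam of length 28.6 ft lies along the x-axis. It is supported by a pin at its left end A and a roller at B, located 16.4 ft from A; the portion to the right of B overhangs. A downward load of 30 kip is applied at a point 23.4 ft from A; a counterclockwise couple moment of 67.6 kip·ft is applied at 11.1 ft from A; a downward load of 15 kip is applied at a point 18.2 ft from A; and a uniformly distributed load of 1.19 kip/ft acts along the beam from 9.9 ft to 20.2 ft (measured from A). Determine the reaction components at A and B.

Resultant of the distributed load: 1.19 × 10.3 = 12.257 kip at 15.05 ft from A.
ΣM about A: B_y·16.4 − 30·23.4 + 67.6 − 15·18.2 − (1.19·10.3)·15.05 = 0 → B_y = 1091.86785/16.4 = 66.5773 ≈ 66.58 kip.
ΣF_y = 0: A_y + 66.5773 − 30 − 15 − 1.19·10.3 = 0 → A_y = -9.320 kip.
ΣF_x = 0: no horizontal applied forces, so A_x = 0.

A_x = 0, A_y = -9.320 kip, B_y = 66.58 kip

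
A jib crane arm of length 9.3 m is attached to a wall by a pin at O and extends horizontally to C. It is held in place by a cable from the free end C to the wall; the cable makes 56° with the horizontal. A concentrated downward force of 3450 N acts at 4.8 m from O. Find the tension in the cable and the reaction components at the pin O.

T = 2148 N, O_x = 1201 N, O_y = 1669 N

ΣM about O: T·sin56°·9.3 − 3450·4.8 = 0 → T = 16560/(9.3·0.829038) = 2147.85 ≈ 2148 N.
ΣF_x = 0: O_x − T·cos56° = 0 → O_x = 2147.85 × 0.559193 = 1201 N.
ΣF_y = 0: O_y + T·sin56° − 3450 = 0 → O_y = 3450 − 2147.85 × 0.829038 = 1669 N.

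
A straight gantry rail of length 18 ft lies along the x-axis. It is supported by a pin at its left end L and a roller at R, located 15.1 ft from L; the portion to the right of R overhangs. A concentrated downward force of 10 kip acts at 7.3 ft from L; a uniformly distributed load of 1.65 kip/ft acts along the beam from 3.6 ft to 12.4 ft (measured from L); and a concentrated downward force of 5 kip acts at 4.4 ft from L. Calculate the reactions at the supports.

Resultant of the distributed load: 1.65 × 8.8 = 14.52 kip at 8 ft from L.
ΣM about L: R_y·15.1 − 10·7.3 − (1.65·8.8)·8 − 5·4.4 = 0 → R_y = 211.16/15.1 = 13.9841 ≈ 13.98 kip.
ΣF_y = 0: L_y + 13.9841 − 10 − 1.65·8.8 − 5 = 0 → L_y = 15.54 kip.
ΣF_x = 0: no horizontal applied forces, so L_x = 0.

L_x = 0, L_y = 15.54 kip, R_y = 13.98 kip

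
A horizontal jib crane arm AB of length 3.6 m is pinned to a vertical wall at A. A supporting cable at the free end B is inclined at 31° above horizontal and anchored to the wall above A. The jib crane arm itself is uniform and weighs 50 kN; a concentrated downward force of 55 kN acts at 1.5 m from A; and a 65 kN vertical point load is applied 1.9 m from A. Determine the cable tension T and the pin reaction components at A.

T = 159.6 kN, A_x = 136.8 kN, A_y = 87.78 kN

ΣM about A: T·sin31°·3.6 − 50·1.8 − 55·1.5 − 65·1.9 = 0 → T = 296/(3.6·0.515038) = 159.643 ≈ 159.6 kN.
ΣF_x = 0: A_x − T·cos31° = 0 → A_x = 159.643 × 0.857167 = 136.8 kN.
ΣF_y = 0: A_y + T·sin31° − 50 − 55 − 65 = 0 → A_y = 170 − 159.643 × 0.515038 = 87.78 kN.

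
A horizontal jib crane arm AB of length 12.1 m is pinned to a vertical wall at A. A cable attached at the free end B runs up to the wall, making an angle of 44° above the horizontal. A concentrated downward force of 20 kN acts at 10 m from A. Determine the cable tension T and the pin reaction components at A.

T = 23.79 kN, A_x = 17.12 kN, A_y = 3.471 kN

ΣM about A: T·sin44°·12.1 − 20·10 = 0 → T = 200/(12.1·0.694658) = 23.7943 ≈ 23.79 kN.
ΣF_x = 0: A_x − T·cos44° = 0 → A_x = 23.7943 × 0.71934 = 17.12 kN.
ΣF_y = 0: A_y + T·sin44° − 20 = 0 → A_y = 20 − 23.7943 × 0.694658 = 3.471 kN.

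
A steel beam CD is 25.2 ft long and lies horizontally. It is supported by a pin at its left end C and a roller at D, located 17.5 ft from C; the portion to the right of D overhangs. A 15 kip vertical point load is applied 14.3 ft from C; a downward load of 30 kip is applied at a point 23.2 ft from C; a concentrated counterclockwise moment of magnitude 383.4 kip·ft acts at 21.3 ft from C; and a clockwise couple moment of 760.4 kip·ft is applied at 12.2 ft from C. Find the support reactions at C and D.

C_x = 0, C_y = -28.57 kip, D_y = 73.57 kip

Taking moments about C: D_y·17.5 − 15·14.3 − 30·23.2 + 383.4 − 760.4 = 0 → D_y = 1287.5/17.5 = 73.5714 ≈ 73.57 kip.
ΣF_y = 0: C_y + 73.5714 − 15 − 30 = 0 → C_y = -28.57 kip.
ΣF_x = 0: no horizontal applied forces, so C_x = 0.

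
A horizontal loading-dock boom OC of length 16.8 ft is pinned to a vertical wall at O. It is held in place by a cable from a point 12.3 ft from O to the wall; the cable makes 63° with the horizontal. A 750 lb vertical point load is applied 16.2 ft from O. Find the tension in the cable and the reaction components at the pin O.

T = 1109 lb, O_x = 503.3 lb, O_y = -237.8 lb

ΣM about O: T·sin63°·12.3 − 750·16.2 = 0 → T = 12150/(12.3·0.891007) = 1108.64 ≈ 1109 lb.
ΣF_x = 0: O_x − T·cos63° = 0 → O_x = 1108.64 × 0.45399 = 503.3 lb.
ΣF_y = 0: O_y + T·sin63° − 750 = 0 → O_y = 750 − 1108.64 × 0.891007 = -237.8 lb.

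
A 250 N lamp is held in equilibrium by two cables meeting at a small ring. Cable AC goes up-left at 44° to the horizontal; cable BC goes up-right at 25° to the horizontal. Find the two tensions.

T_AC = 242.7 N, T_BC = 192.6 N

ΣF_x = 0: −T_AC·cos44° + T_BC·cos25° = 0 → T_BC = 0.793704·T_AC.
ΣF_y = 0: T_AC·sin44° + T_BC·sin25° = 250.
Substitute: T_AC·(0.694658 + 0.793704·0.422618) = 250 → T_AC = 242.697 ≈ 242.7 N.
Then T_BC = 0.793704 × 242.697 = 192.6 N.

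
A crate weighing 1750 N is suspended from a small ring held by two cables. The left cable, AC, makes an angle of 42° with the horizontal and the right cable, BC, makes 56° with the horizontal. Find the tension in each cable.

ΣF_x = 0: −T_AC·cos42° + T_BC·cos56° = 0 → T_BC = 1.32896·T_AC.
ΣF_y = 0: T_AC·sin42° + T_BC·sin56° = 1750.
Substitute: T_AC·(0.669131 + 1.32896·0.829038) = 1750 → T_AC = 988.204 ≈ 988.2 N.
Then T_BC = 1.32896 × 988.204 = 1313 N.

T_AC = 988.2 N, T_BC = 1313 N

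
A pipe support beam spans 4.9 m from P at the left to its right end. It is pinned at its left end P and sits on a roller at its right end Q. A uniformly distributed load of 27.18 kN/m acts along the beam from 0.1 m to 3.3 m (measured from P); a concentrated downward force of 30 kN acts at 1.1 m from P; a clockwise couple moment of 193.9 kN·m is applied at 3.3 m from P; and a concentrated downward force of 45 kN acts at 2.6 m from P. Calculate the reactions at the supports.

P_x = 0, P_y = 61.62 kN, Q_y = 100.4 kN

Resultant of the distributed load: 27.18 × 3.2 = 86.976 kN at 1.7 m from P.
ΣM about P: Q_y·4.9 − (27.18·3.2)·1.7 − 30·1.1 − 193.9 − 45·2.6 = 0 → Q_y = 491.7592/4.9 = 100.359 ≈ 100.4 kN.
ΣF_y = 0: P_y + 100.359 − 27.18·3.2 − 30 − 45 = 0 → P_y = 61.62 kN.
ΣF_x = 0: no horizontal applied forces, so P_x = 0.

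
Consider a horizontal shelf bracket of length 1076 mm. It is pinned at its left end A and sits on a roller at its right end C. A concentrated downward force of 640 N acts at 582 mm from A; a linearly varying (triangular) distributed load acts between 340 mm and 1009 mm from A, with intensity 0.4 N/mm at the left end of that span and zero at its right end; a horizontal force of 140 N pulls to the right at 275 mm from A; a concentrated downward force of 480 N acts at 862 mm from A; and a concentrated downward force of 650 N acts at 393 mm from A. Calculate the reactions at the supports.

A_x = -140.0 N, A_y = 865.7 N, C_y = 1038 N

Resultant of the triangular load: ½ × 0.4 × 669 = 133.8 N, acting at 563 mm from A (one-third of the span from the peak).
Taking moments about A: C_y·1076 − 640·582 − (½·0.4·669)·563 − 480·862 − 650·393 = 0 → C_y = 1117019.4/1076 = 1038.12 ≈ 1038 N.
ΣF_y = 0: A_y + 1038.12 − 640 − ½·0.4·669 − 480 − 650 = 0 → A_y = 865.7 N.
ΣF_x = 0: A_x + 140 = 0 → A_x = -140.0 N.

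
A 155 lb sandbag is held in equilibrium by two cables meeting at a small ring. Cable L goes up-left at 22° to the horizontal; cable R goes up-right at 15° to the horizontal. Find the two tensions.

ΣF_x = 0: −T_L·cos22° + T_R·cos15° = 0 → T_R = 0.959891·T_L.
ΣF_y = 0: T_L·sin22° + T_R·sin15° = 155.
Substitute: T_L·(0.374607 + 0.959891·0.258819) = 155 → T_L = 248.778 ≈ 248.8 lb.
Then T_R = 0.959891 × 248.778 = 238.8 lb.

T_L = 248.8 lb, T_R = 238.8 lb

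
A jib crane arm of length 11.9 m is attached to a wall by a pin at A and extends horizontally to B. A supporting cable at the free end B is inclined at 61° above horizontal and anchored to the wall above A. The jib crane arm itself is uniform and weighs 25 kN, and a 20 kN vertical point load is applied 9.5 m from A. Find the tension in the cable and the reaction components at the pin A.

ΣM about A: T·sin61°·11.9 − 25·5.95 − 20·9.5 = 0 → T = 338.75/(11.9·0.87462) = 32.5471 ≈ 32.55 kN.
ΣF_x = 0: A_x − T·cos61° = 0 → A_x = 32.5471 × 0.48481 = 15.78 kN.
ΣF_y = 0: A_y + T·sin61° − 25 − 20 = 0 → A_y = 45 − 32.5471 × 0.87462 = 16.53 kN.

T = 32.55 kN, A_x = 15.78 kN, A_y = 16.53 kN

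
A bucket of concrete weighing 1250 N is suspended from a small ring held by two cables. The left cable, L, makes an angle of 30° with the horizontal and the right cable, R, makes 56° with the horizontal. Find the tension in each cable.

ΣF_x = 0: −T_L·cos30° + T_R·cos56° = 0 → T_R = 1.54871·T_L.
ΣF_y = 0: T_L·sin30° + T_R·sin56° = 1250.
Substitute: T_L·(0.5 + 1.54871·0.829038) = 1250 → T_L = 700.696 ≈ 700.7 N.
Then T_R = 1.54871 × 700.696 = 1085 N.

T_L = 700.7 N, T_R = 1085 N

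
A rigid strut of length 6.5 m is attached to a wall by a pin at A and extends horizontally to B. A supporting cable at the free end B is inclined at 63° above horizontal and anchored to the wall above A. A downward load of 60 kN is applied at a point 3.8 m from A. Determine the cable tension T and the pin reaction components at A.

ΣM about A: T·sin63°·6.5 − 60·3.8 = 0 → T = 228/(6.5·0.891007) = 39.3677 ≈ 39.37 kN.
ΣF_x = 0: A_x − T·cos63° = 0 → A_x = 39.3677 × 0.45399 = 17.87 kN.
ΣF_y = 0: A_y + T·sin63° − 60 = 0 → A_y = 60 − 39.3677 × 0.891007 = 24.92 kN.

T = 39.37 kN, A_x = 17.87 kN, A_y = 24.92 kN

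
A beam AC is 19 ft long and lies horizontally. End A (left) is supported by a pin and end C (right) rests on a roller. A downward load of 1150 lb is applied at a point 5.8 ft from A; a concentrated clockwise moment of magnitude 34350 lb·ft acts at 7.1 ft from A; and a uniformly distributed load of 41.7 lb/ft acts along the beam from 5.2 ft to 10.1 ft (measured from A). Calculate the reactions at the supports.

A_x = 0, A_y = -886.9 lb, C_y = 2241 lb

Resultant of the distributed load: 41.7 × 4.9 = 204.33 lb at 7.65 ft from A.
Taking moments about A: C_y·19 − 1150·5.8 − 34350 − (41.7·4.9)·7.65 = 0 → C_y = 42583.1245/19 = 2241.22 ≈ 2241 lb.
ΣF_y = 0: A_y + 2241.22 − 1150 − 41.7·4.9 = 0 → A_y = -886.9 lb.
ΣF_x = 0: no horizontal applied forces, so A_x = 0.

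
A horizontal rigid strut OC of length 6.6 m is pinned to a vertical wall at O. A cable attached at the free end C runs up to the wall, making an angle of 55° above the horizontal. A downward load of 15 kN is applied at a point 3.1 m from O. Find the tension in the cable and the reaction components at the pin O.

T = 8.601 kN, O_x = 4.933 kN, O_y = 7.955 kN

ΣM about O: T·sin55°·6.6 − 15·3.1 = 0 → T = 46.5/(6.6·0.819152) = 8.60091 ≈ 8.601 kN.
ΣF_x = 0: O_x − T·cos55° = 0 → O_x = 8.60091 × 0.573576 = 4.933 kN.
ΣF_y = 0: O_y + T·sin55° − 15 = 0 → O_y = 15 − 8.60091 × 0.819152 = 7.955 kN.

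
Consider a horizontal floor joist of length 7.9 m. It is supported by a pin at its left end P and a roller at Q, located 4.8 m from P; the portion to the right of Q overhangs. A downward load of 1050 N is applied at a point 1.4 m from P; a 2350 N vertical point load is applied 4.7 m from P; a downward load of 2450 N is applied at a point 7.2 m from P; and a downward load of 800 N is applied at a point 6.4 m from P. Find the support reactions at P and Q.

ΣM about P: Q_y·4.8 − 1050·1.4 − 2350·4.7 − 2450·7.2 − 800·6.4 = 0 → Q_y = 35275/4.8 = 7348.96 ≈ 7349 N.
ΣF_y = 0: P_y + 7348.96 − 1050 − 2350 − 2450 − 800 = 0 → P_y = -699.0 N.
ΣF_x = 0: no horizontal applied forces, so P_x = 0.

P_x = 0, P_y = -699.0 N, Q_y = 7349 N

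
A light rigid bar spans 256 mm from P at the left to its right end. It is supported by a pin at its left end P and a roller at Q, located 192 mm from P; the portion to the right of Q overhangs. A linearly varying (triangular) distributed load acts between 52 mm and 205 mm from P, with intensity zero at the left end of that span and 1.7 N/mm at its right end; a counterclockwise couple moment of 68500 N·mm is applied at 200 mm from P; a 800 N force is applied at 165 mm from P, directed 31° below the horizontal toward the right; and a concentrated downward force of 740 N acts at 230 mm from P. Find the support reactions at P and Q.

P_x = -685.7 N, P_y = 294.0 N, Q_y = 988.1 N

Resultant of the triangular load: ½ × 1.7 × 153 = 130.05 N, acting at 154 mm from P (one-third of the span from the peak).
Taking moments about P: Q_y·192 − (½·1.7·153)·154 + 68500 − 800·sin31°·165 − 740·230 = 0 → Q_y = 189713/192 = 988.089 ≈ 988.1 N.
ΣF_y = 0: P_y + 988.089 − ½·1.7·153 − 800·sin31° − 740 = 0 → P_y = 294.0 N.
ΣF_x = 0: P_x + 800·cos31° = 0 → P_x = -685.7 N.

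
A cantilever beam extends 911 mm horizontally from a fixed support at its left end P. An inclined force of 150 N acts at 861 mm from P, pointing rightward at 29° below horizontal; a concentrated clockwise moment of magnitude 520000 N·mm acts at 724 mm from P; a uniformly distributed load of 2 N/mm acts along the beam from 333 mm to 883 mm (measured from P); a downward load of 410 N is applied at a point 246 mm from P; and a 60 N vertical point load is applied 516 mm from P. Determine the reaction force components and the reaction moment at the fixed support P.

P_x = -131.2 N, P_y = 1643 N, M_P = 1383000 N·mm

Resultant of the distributed load: 2 × 550 = 1100 N at 608 mm from P.
ΣF_x = 0: P_x + 150·cos29° = 0 → P_x = -131.2 N.
ΣF_y = 0: P_y − 150·sin29° − 2·550 − 410 − 60 = 0 → P_y = 1643 N.
ΣM about P: M_P − 150·sin29°·861 − 520000 − (2·550)·608 − 410·246 − 60·516 = 0 → M_P = 1383000 N·mm.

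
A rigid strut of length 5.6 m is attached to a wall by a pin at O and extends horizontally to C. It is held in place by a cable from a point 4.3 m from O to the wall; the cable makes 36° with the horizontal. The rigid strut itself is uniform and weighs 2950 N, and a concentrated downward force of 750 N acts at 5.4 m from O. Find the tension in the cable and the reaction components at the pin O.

T = 4870 N, O_x = 3940 N, O_y = 837.2 N

ΣM about O: T·sin36°·4.3 − 2950·2.8 − 750·5.4 = 0 → T = 12310/(4.3·0.587785) = 4870.47 ≈ 4870 N.
ΣF_x = 0: O_x − T·cos36° = 0 → O_x = 4870.47 × 0.809017 = 3940 N.
ΣF_y = 0: O_y + T·sin36° − 2950 − 750 = 0 → O_y = 3700 − 4870.47 × 0.587785 = 837.2 N.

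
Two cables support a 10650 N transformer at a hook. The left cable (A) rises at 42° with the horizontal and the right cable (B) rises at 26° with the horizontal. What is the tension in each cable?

T_A = 10320 N, T_B = 8536 N

ΣF_x = 0: −T_A·cos42° + T_B·cos26° = 0 → T_B = 0.826824·T_A.
ΣF_y = 0: T_A·sin42° + T_B·sin26° = 10650.
Substitute: T_A·(0.669131 + 0.826824·0.438371) = 10650 → T_A = 10323.9 ≈ 10320 N.
Then T_B = 0.826824 × 10323.9 = 8536 N.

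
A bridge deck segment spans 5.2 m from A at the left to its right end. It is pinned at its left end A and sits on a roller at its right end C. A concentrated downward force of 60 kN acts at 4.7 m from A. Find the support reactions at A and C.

ΣM about A: C_y·5.2 − 60·4.7 = 0 → C_y = 282/5.2 = 54.2308 ≈ 54.23 kN.
ΣF_y = 0: A_y + 54.2308 − 60 = 0 → A_y = 5.769 kN.
ΣF_x = 0: no horizontal applied forces, so A_x = 0.

A_x = 0, A_y = 5.769 kN, C_y = 54.23 kN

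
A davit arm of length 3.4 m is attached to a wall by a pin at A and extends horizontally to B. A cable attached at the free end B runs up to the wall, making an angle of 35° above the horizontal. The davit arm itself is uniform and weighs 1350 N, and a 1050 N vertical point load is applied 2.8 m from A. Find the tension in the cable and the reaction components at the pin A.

T = 2684 N, A_x = 2199 N, A_y = 860.3 N

ΣM about A: T·sin35°·3.4 − 1350·1.7 − 1050·2.8 = 0 → T = 5235/(3.4·0.573576) = 2684.4 ≈ 2684 N.
ΣF_x = 0: A_x − T·cos35° = 0 → A_x = 2684.4 × 0.819152 = 2199 N.
ΣF_y = 0: A_y + T·sin35° − 1350 − 1050 = 0 → A_y = 2400 − 2684.4 × 0.573576 = 860.3 N.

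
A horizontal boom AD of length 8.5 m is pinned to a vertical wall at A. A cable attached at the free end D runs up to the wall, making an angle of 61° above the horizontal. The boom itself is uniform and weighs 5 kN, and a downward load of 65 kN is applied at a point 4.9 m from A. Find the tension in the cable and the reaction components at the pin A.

ΣM about A: T·sin61°·8.5 − 5·4.25 − 65·4.9 = 0 → T = 339.75/(8.5·0.87462) = 45.7005 ≈ 45.70 kN.
ΣF_x = 0: A_x − T·cos61° = 0 → A_x = 45.7005 × 0.48481 = 22.16 kN.
ΣF_y = 0: A_y + T·sin61° − 5 − 65 = 0 → A_y = 70 − 45.7005 × 0.87462 = 30.03 kN.

T = 45.70 kN, A_x = 22.16 kN, A_y = 30.03 kN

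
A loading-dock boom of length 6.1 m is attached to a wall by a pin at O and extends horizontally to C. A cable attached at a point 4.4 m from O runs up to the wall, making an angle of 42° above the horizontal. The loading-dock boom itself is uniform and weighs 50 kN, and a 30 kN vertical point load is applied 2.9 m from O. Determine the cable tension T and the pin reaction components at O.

T = 81.35 kN, O_x = 60.45 kN, O_y = 25.57 kN

ΣM about O: T·sin42°·4.4 − 50·3.05 − 30·2.9 = 0 → T = 239.5/(4.4·0.669131) = 81.347 ≈ 81.35 kN.
ΣF_x = 0: O_x − T·cos42° = 0 → O_x = 81.347 × 0.743145 = 60.45 kN.
ΣF_y = 0: O_y + T·sin42° − 50 − 30 = 0 → O_y = 80 − 81.347 × 0.669131 = 25.57 kN.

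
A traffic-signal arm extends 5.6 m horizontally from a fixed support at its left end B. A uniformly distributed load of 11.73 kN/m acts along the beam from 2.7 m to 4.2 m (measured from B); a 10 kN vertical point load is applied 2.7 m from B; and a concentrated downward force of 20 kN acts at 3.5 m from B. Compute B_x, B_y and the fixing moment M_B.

B_x = 0, B_y = 47.59 kN, M_B = 157.7 kN·m

Resultant of the distributed load: 11.73 × 1.5 = 17.595 kN at 3.45 m from B.
ΣF_x = 0: B_x = 0.
ΣF_y = 0: B_y − 11.73·1.5 − 10 − 20 = 0 → B_y = 47.59 kN.
ΣM about B: M_B − (11.73·1.5)·3.45 − 10·2.7 − 20·3.5 = 0 → M_B = 157.7 kN·m.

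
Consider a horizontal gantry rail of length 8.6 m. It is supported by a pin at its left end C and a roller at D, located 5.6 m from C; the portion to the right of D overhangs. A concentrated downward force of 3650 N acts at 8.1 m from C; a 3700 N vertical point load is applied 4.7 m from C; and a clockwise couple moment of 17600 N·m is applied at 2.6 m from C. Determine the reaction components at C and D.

ΣM about C: D_y·5.6 − 3650·8.1 − 3700·4.7 − 17600 = 0 → D_y = 64555/5.6 = 11527.7 ≈ 11530 N.
ΣF_y = 0: C_y + 11527.7 − 3650 − 3700 = 0 → C_y = -4178 N.
ΣF_x = 0: no horizontal applied forces, so C_x = 0.

C_x = 0, C_y = -4178 N, D_y = 11530 N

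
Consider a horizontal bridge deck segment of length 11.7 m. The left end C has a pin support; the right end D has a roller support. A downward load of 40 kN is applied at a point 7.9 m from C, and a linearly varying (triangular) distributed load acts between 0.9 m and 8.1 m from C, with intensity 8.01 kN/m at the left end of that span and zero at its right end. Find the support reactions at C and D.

Resultant of the triangular load: ½ × 8.01 × 7.2 = 28.836 kN, acting at 3.3 m from C (one-third of the span from the peak).
Taking moments about C: D_y·11.7 − 40·7.9 − (½·8.01·7.2)·3.3 = 0 → D_y = 411.1588/11.7 = 35.1418 ≈ 35.14 kN.
ΣF_y = 0: C_y + 35.1418 − 40 − ½·8.01·7.2 = 0 → C_y = 33.69 kN.
ΣF_x = 0: no horizontal applied forces, so C_x = 0.

C_x = 0, C_y = 33.69 kN, D_y = 35.14 kN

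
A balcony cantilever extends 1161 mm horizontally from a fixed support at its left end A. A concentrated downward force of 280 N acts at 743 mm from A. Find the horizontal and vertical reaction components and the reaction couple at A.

ΣF_x = 0: A_x = 0.
ΣF_y = 0: A_y − 280 = 0 → A_y = 280.0 N.
ΣM about A: M_A − 280·743 = 0 → M_A = 208000 N·mm.

A_x = 0, A_y = 280.0 N, M_A = 208000 N·mm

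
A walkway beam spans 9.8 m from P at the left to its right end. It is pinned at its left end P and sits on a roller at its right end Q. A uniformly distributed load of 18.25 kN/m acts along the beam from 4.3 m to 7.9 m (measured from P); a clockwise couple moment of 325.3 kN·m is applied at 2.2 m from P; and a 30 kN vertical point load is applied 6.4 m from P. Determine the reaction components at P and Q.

P_x = 0, P_y = 2.019 kN, Q_y = 93.68 kN

Resultant of the distributed load: 18.25 × 3.6 = 65.7 kN at 6.1 m from P.
Moments about P: Q_y·9.8 − (18.25·3.6)·6.1 − 325.3 − 30·6.4 = 0 → Q_y = 918.07/9.8 = 93.6806 ≈ 93.68 kN.
ΣF_y = 0: P_y + 93.6806 − 18.25·3.6 − 30 = 0 → P_y = 2.019 kN.
ΣF_x = 0: no horizontal applied forces, so P_x = 0.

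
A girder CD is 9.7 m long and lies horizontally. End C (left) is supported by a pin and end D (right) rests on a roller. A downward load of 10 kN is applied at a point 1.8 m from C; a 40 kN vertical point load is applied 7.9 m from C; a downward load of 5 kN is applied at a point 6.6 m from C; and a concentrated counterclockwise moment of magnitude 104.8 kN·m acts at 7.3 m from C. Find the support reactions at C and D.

C_x = 0, C_y = 27.97 kN, D_y = 27.03 kN

Moments about C: D_y·9.7 − 10·1.8 − 40·7.9 − 5·6.6 + 104.8 = 0 → D_y = 262.2/9.7 = 27.0309 ≈ 27.03 kN.
ΣF_y = 0: C_y + 27.0309 − 10 − 40 − 5 = 0 → C_y = 27.97 kN.
ΣF_x = 0: no horizontal applied forces, so C_x = 0.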